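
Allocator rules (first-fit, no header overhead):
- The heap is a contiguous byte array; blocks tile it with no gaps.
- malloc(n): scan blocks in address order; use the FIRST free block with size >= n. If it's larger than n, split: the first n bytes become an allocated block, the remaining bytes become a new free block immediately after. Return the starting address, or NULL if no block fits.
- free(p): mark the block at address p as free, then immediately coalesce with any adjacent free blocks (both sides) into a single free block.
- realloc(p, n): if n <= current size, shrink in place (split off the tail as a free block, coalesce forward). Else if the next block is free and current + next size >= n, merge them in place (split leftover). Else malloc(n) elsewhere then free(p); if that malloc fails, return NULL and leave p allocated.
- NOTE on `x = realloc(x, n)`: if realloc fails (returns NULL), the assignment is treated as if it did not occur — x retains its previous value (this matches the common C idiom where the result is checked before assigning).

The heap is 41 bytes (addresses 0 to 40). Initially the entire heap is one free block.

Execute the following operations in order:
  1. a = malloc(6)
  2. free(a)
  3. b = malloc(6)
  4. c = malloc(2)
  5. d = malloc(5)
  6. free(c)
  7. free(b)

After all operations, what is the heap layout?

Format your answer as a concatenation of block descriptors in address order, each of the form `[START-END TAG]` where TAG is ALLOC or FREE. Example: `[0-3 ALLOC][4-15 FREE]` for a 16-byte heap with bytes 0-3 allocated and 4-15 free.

Op 1: a = malloc(6) -> a = 0; heap: [0-5 ALLOC][6-40 FREE]
Op 2: free(a) -> (freed a); heap: [0-40 FREE]
Op 3: b = malloc(6) -> b = 0; heap: [0-5 ALLOC][6-40 FREE]
Op 4: c = malloc(2) -> c = 6; heap: [0-5 ALLOC][6-7 ALLOC][8-40 FREE]
Op 5: d = malloc(5) -> d = 8; heap: [0-5 ALLOC][6-7 ALLOC][8-12 ALLOC][13-40 FREE]
Op 6: free(c) -> (freed c); heap: [0-5 ALLOC][6-7 FREE][8-12 ALLOC][13-40 FREE]
Op 7: free(b) -> (freed b); heap: [0-7 FREE][8-12 ALLOC][13-40 FREE]

Answer: [0-7 FREE][8-12 ALLOC][13-40 FREE]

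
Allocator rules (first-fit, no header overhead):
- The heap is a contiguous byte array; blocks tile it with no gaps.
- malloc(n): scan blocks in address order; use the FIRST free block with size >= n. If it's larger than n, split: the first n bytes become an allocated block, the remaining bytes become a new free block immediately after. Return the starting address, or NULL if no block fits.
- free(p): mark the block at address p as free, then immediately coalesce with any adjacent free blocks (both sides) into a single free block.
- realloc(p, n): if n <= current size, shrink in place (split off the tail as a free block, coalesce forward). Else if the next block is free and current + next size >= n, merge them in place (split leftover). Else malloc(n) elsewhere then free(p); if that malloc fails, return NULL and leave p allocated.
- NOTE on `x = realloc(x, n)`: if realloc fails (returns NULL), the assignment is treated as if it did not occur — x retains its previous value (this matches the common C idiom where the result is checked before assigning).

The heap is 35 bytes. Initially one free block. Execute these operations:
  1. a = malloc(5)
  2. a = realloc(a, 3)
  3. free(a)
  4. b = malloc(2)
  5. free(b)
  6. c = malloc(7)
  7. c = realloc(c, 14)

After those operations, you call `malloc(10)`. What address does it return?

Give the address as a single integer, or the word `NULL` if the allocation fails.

Op 1: a = malloc(5) -> a = 0; heap: [0-4 ALLOC][5-34 FREE]
Op 2: a = realloc(a, 3) -> a = 0; heap: [0-2 ALLOC][3-34 FREE]
Op 3: free(a) -> (freed a); heap: [0-34 FREE]
Op 4: b = malloc(2) -> b = 0; heap: [0-1 ALLOC][2-34 FREE]
Op 5: free(b) -> (freed b); heap: [0-34 FREE]
Op 6: c = malloc(7) -> c = 0; heap: [0-6 ALLOC][7-34 FREE]
Op 7: c = realloc(c, 14) -> c = 0; heap: [0-13 ALLOC][14-34 FREE]
malloc(10): first-fit scan over [0-13 ALLOC][14-34 FREE] -> 14

Answer: 14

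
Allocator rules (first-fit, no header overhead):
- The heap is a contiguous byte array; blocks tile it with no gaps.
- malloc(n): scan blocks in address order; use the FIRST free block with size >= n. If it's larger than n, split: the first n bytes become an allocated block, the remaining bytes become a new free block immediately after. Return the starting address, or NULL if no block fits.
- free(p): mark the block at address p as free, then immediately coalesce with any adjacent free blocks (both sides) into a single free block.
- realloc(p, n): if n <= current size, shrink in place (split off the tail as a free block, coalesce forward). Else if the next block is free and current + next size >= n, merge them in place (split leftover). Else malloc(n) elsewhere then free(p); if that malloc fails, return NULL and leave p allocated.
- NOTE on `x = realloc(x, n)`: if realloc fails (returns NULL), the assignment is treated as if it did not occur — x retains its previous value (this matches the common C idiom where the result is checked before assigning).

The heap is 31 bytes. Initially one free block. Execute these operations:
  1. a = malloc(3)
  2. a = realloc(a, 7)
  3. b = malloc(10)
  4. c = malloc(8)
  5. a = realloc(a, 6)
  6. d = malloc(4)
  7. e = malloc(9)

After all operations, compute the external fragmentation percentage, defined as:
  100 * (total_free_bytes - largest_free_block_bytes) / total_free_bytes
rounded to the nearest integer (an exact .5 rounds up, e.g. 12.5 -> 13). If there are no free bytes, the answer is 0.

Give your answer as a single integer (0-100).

Answer: 33

Derivation:
Op 1: a = malloc(3) -> a = 0; heap: [0-2 ALLOC][3-30 FREE]
Op 2: a = realloc(a, 7) -> a = 0; heap: [0-6 ALLOC][7-30 FREE]
Op 3: b = malloc(10) -> b = 7; heap: [0-6 ALLOC][7-16 ALLOC][17-30 FREE]
Op 4: c = malloc(8) -> c = 17; heap: [0-6 ALLOC][7-16 ALLOC][17-24 ALLOC][25-30 FREE]
Op 5: a = realloc(a, 6) -> a = 0; heap: [0-5 ALLOC][6-6 FREE][7-16 ALLOC][17-24 ALLOC][25-30 FREE]
Op 6: d = malloc(4) -> d = 25; heap: [0-5 ALLOC][6-6 FREE][7-16 ALLOC][17-24 ALLOC][25-28 ALLOC][29-30 FREE]
Op 7: e = malloc(9) -> e = NULL; heap: [0-5 ALLOC][6-6 FREE][7-16 ALLOC][17-24 ALLOC][25-28 ALLOC][29-30 FREE]
Free blocks: [1 2] total_free=3 largest=2 -> 100*(3-2)/3 = 100/3 ≈ 33.333 -> rounds to 33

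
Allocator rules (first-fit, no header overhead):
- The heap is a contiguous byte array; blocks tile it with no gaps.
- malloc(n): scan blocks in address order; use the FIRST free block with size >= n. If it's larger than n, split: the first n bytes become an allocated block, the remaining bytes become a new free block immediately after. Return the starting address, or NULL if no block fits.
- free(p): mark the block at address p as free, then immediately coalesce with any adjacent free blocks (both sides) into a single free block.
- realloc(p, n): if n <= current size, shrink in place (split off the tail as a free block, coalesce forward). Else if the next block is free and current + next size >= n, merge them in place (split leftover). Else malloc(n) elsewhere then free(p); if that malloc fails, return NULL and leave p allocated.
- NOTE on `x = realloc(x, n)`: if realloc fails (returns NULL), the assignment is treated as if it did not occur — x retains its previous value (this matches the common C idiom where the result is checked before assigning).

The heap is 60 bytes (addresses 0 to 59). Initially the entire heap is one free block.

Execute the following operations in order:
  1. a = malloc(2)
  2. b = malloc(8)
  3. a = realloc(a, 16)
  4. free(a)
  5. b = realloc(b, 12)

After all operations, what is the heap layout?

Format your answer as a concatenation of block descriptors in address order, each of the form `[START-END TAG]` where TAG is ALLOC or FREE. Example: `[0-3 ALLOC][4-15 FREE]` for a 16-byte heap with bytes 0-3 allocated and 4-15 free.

Answer: [0-1 FREE][2-13 ALLOC][14-59 FREE]

Derivation:
Op 1: a = malloc(2) -> a = 0; heap: [0-1 ALLOC][2-59 FREE]
Op 2: b = malloc(8) -> b = 2; heap: [0-1 ALLOC][2-9 ALLOC][10-59 FREE]
Op 3: a = realloc(a, 16) -> a = 10; heap: [0-1 FREE][2-9 ALLOC][10-25 ALLOC][26-59 FREE]
Op 4: free(a) -> (freed a); heap: [0-1 FREE][2-9 ALLOC][10-59 FREE]
Op 5: b = realloc(b, 12) -> b = 2; heap: [0-1 FREE][2-13 ALLOC][14-59 FREE]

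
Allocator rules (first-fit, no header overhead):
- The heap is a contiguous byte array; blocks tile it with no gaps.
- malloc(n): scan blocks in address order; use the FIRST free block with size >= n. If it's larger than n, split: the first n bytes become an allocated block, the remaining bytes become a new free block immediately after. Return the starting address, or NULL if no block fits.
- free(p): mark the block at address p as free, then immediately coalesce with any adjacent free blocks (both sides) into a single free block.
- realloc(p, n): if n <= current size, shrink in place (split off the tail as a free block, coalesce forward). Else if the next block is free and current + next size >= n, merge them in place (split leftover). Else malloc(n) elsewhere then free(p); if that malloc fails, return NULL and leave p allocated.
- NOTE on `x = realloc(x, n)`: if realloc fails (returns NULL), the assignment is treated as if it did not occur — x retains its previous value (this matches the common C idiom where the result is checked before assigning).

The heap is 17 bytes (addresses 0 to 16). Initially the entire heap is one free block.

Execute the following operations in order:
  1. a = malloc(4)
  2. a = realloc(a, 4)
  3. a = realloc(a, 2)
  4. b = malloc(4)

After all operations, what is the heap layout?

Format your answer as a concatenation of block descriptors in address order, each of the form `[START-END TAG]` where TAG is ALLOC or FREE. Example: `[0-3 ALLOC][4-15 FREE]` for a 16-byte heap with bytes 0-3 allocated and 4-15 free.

Answer: [0-1 ALLOC][2-5 ALLOC][6-16 FREE]

Derivation:
Op 1: a = malloc(4) -> a = 0; heap: [0-3 ALLOC][4-16 FREE]
Op 2: a = realloc(a, 4) -> a = 0; heap: [0-3 ALLOC][4-16 FREE]
Op 3: a = realloc(a, 2) -> a = 0; heap: [0-1 ALLOC][2-16 FREE]
Op 4: b = malloc(4) -> b = 2; heap: [0-1 ALLOC][2-5 ALLOC][6-16 FREE]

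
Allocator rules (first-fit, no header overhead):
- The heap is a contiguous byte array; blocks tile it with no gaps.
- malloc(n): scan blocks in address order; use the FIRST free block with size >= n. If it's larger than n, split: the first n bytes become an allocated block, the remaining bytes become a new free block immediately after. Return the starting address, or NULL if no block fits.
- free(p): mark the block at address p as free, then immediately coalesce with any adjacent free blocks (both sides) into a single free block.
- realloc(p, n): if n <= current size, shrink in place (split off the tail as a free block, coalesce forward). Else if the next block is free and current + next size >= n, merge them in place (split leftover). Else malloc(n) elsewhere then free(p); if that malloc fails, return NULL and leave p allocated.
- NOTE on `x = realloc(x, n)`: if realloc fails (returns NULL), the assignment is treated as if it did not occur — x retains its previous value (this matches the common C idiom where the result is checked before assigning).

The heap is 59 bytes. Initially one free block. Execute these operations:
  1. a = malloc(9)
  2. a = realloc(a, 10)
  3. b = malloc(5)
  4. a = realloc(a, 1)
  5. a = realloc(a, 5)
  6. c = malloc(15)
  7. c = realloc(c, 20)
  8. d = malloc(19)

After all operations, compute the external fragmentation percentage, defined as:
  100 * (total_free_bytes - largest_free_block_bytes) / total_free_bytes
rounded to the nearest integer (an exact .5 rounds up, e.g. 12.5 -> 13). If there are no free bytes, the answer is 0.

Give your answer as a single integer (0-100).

Answer: 50

Derivation:
Op 1: a = malloc(9) -> a = 0; heap: [0-8 ALLOC][9-58 FREE]
Op 2: a = realloc(a, 10) -> a = 0; heap: [0-9 ALLOC][10-58 FREE]
Op 3: b = malloc(5) -> b = 10; heap: [0-9 ALLOC][10-14 ALLOC][15-58 FREE]
Op 4: a = realloc(a, 1) -> a = 0; heap: [0-0 ALLOC][1-9 FREE][10-14 ALLOC][15-58 FREE]
Op 5: a = realloc(a, 5) -> a = 0; heap: [0-4 ALLOC][5-9 FREE][10-14 ALLOC][15-58 FREE]
Op 6: c = malloc(15) -> c = 15; heap: [0-4 ALLOC][5-9 FREE][10-14 ALLOC][15-29 ALLOC][30-58 FREE]
Op 7: c = realloc(c, 20) -> c = 15; heap: [0-4 ALLOC][5-9 FREE][10-14 ALLOC][15-34 ALLOC][35-58 FREE]
Op 8: d = malloc(19) -> d = 35; heap: [0-4 ALLOC][5-9 FREE][10-14 ALLOC][15-34 ALLOC][35-53 ALLOC][54-58 FREE]
Free blocks: [5 5] total_free=10 largest=5 -> 100*(10-5)/10 = 500/10 = 50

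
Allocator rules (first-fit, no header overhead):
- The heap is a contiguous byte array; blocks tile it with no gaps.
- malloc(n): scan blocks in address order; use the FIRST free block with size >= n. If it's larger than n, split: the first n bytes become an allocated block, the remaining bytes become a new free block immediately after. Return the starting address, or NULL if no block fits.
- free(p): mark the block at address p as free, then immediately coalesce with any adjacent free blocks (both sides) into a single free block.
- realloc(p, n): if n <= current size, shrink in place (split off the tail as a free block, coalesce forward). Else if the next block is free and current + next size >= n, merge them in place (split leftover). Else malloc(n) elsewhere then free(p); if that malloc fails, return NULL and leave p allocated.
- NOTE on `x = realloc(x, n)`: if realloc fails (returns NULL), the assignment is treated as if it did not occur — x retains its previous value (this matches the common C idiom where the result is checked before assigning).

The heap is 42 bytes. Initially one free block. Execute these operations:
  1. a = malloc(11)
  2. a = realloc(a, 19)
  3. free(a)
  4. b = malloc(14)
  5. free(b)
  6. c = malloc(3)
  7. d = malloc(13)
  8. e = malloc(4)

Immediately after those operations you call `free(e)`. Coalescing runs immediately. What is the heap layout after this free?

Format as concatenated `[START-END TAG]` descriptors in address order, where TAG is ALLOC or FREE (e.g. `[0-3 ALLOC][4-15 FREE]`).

Answer: [0-2 ALLOC][3-15 ALLOC][16-41 FREE]

Derivation:
Op 1: a = malloc(11) -> a = 0; heap: [0-10 ALLOC][11-41 FREE]
Op 2: a = realloc(a, 19) -> a = 0; heap: [0-18 ALLOC][19-41 FREE]
Op 3: free(a) -> (freed a); heap: [0-41 FREE]
Op 4: b = malloc(14) -> b = 0; heap: [0-13 ALLOC][14-41 FREE]
Op 5: free(b) -> (freed b); heap: [0-41 FREE]
Op 6: c = malloc(3) -> c = 0; heap: [0-2 ALLOC][3-41 FREE]
Op 7: d = malloc(13) -> d = 3; heap: [0-2 ALLOC][3-15 ALLOC][16-41 FREE]
Op 8: e = malloc(4) -> e = 16; heap: [0-2 ALLOC][3-15 ALLOC][16-19 ALLOC][20-41 FREE]
free(e): e = 16 -> block [16-19 ALLOC]; mark free, coalesce with adjacent free neighbors -> [0-2 ALLOC][3-15 ALLOC][16-41 FREE]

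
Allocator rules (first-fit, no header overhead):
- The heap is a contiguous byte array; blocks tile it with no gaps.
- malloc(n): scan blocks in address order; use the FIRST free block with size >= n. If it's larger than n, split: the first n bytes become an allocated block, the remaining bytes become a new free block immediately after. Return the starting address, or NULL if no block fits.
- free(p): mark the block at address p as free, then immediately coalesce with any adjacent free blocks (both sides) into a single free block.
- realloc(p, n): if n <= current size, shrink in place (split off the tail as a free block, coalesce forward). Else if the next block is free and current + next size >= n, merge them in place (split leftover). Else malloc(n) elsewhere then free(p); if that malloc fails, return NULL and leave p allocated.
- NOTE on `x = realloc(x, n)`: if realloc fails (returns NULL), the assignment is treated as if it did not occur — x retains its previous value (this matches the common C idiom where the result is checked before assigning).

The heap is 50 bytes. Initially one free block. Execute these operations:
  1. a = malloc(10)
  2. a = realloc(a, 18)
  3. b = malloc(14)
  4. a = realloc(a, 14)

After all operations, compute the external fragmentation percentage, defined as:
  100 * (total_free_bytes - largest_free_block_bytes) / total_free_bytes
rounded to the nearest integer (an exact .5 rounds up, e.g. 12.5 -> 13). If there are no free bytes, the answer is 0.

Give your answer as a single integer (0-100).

Answer: 18

Derivation:
Op 1: a = malloc(10) -> a = 0; heap: [0-9 ALLOC][10-49 FREE]
Op 2: a = realloc(a, 18) -> a = 0; heap: [0-17 ALLOC][18-49 FREE]
Op 3: b = malloc(14) -> b = 18; heap: [0-17 ALLOC][18-31 ALLOC][32-49 FREE]
Op 4: a = realloc(a, 14) -> a = 0; heap: [0-13 ALLOC][14-17 FREE][18-31 ALLOC][32-49 FREE]
Free blocks: [4 18] total_free=22 largest=18 -> 100*(22-18)/22 = 400/22 ≈ 18.182 -> rounds to 18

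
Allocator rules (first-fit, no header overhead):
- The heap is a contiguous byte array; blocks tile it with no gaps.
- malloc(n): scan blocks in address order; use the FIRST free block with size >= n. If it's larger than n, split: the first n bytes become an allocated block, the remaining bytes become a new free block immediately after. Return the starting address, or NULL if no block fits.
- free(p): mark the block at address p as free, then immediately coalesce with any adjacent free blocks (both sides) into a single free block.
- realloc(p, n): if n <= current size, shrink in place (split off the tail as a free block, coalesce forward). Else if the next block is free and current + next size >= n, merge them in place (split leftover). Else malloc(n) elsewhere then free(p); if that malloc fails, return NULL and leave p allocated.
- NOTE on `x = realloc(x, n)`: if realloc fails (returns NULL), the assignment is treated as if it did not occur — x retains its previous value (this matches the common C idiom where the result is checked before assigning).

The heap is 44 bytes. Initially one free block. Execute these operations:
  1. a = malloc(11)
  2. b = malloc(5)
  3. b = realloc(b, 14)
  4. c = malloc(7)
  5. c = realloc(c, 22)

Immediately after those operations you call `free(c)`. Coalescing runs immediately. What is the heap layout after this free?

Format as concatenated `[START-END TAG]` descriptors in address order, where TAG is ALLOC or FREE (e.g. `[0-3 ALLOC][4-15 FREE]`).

Op 1: a = malloc(11) -> a = 0; heap: [0-10 ALLOC][11-43 FREE]
Op 2: b = malloc(5) -> b = 11; heap: [0-10 ALLOC][11-15 ALLOC][16-43 FREE]
Op 3: b = realloc(b, 14) -> b = 11; heap: [0-10 ALLOC][11-24 ALLOC][25-43 FREE]
Op 4: c = malloc(7) -> c = 25; heap: [0-10 ALLOC][11-24 ALLOC][25-31 ALLOC][32-43 FREE]
Op 5: c = realloc(c, 22) -> NULL (c unchanged); heap: [0-10 ALLOC][11-24 ALLOC][25-31 ALLOC][32-43 FREE]
free(c): c = 25 -> block [25-31 ALLOC]; mark free, coalesce with adjacent free neighbors -> [0-10 ALLOC][11-24 ALLOC][25-43 FREE]

Answer: [0-10 ALLOC][11-24 ALLOC][25-43 FREE]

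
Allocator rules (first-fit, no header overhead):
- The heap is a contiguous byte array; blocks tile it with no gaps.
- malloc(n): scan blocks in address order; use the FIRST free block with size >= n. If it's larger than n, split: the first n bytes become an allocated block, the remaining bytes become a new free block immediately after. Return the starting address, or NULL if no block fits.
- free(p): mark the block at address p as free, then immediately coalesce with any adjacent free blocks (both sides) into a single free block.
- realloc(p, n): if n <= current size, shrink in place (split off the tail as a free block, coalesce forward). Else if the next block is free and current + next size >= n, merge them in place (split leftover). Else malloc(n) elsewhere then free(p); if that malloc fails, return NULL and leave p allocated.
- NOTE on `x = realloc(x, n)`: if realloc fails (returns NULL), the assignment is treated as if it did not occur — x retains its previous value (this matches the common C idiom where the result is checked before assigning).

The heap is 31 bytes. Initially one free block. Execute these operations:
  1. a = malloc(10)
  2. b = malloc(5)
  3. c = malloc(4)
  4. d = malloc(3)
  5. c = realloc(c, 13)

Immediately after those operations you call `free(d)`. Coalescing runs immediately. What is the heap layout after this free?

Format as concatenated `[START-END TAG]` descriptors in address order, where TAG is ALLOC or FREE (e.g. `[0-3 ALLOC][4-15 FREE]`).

Op 1: a = malloc(10) -> a = 0; heap: [0-9 ALLOC][10-30 FREE]
Op 2: b = malloc(5) -> b = 10; heap: [0-9 ALLOC][10-14 ALLOC][15-30 FREE]
Op 3: c = malloc(4) -> c = 15; heap: [0-9 ALLOC][10-14 ALLOC][15-18 ALLOC][19-30 FREE]
Op 4: d = malloc(3) -> d = 19; heap: [0-9 ALLOC][10-14 ALLOC][15-18 ALLOC][19-21 ALLOC][22-30 FREE]
Op 5: c = realloc(c, 13) -> NULL (c unchanged); heap: [0-9 ALLOC][10-14 ALLOC][15-18 ALLOC][19-21 ALLOC][22-30 FREE]
free(d): d = 19 -> block [19-21 ALLOC]; mark free, coalesce with adjacent free neighbors -> [0-9 ALLOC][10-14 ALLOC][15-18 ALLOC][19-30 FREE]

Answer: [0-9 ALLOC][10-14 ALLOC][15-18 ALLOC][19-30 FREE]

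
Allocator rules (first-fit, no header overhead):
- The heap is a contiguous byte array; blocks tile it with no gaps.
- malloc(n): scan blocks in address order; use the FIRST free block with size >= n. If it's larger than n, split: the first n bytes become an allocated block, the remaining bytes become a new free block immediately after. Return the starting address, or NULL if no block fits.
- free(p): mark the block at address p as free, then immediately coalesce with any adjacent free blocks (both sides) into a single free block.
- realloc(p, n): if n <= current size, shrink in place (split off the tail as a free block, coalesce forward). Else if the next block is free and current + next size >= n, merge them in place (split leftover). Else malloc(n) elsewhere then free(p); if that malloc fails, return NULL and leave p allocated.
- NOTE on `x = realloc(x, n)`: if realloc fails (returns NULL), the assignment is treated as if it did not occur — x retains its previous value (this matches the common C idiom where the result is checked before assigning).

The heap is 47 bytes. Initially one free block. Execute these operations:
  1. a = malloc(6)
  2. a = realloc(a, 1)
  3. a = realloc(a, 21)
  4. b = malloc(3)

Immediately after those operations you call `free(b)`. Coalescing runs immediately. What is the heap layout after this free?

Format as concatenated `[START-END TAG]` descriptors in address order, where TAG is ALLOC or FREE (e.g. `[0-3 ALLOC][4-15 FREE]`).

Op 1: a = malloc(6) -> a = 0; heap: [0-5 ALLOC][6-46 FREE]
Op 2: a = realloc(a, 1) -> a = 0; heap: [0-0 ALLOC][1-46 FREE]
Op 3: a = realloc(a, 21) -> a = 0; heap: [0-20 ALLOC][21-46 FREE]
Op 4: b = malloc(3) -> b = 21; heap: [0-20 ALLOC][21-23 ALLOC][24-46 FREE]
free(b): b = 21 -> block [21-23 ALLOC]; mark free, coalesce with adjacent free neighbors -> [0-20 ALLOC][21-46 FREE]

Answer: [0-20 ALLOC][21-46 FREE]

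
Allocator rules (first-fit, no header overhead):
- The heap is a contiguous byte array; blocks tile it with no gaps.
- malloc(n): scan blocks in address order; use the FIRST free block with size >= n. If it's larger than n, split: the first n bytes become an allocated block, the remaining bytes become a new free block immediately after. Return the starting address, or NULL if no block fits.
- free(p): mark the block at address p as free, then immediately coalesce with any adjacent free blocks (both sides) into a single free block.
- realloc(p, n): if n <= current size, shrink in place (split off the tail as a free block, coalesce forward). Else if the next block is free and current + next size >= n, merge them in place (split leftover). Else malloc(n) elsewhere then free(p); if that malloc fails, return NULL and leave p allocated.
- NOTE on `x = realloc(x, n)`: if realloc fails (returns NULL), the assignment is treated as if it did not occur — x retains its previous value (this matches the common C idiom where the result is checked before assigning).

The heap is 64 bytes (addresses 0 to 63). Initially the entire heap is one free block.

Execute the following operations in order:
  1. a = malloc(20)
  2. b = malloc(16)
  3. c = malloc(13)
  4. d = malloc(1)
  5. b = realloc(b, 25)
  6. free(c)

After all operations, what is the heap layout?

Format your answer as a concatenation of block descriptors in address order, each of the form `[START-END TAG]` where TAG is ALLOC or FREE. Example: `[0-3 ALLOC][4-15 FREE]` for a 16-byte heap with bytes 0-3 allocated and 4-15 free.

Answer: [0-19 ALLOC][20-35 ALLOC][36-48 FREE][49-49 ALLOC][50-63 FREE]

Derivation:
Op 1: a = malloc(20) -> a = 0; heap: [0-19 ALLOC][20-63 FREE]
Op 2: b = malloc(16) -> b = 20; heap: [0-19 ALLOC][20-35 ALLOC][36-63 FREE]
Op 3: c = malloc(13) -> c = 36; heap: [0-19 ALLOC][20-35 ALLOC][36-48 ALLOC][49-63 FREE]
Op 4: d = malloc(1) -> d = 49; heap: [0-19 ALLOC][20-35 ALLOC][36-48 ALLOC][49-49 ALLOC][50-63 FREE]
Op 5: b = realloc(b, 25) -> NULL (b unchanged); heap: [0-19 ALLOC][20-35 ALLOC][36-48 ALLOC][49-49 ALLOC][50-63 FREE]
Op 6: free(c) -> (freed c); heap: [0-19 ALLOC][20-35 ALLOC][36-48 FREE][49-49 ALLOC][50-63 FREE]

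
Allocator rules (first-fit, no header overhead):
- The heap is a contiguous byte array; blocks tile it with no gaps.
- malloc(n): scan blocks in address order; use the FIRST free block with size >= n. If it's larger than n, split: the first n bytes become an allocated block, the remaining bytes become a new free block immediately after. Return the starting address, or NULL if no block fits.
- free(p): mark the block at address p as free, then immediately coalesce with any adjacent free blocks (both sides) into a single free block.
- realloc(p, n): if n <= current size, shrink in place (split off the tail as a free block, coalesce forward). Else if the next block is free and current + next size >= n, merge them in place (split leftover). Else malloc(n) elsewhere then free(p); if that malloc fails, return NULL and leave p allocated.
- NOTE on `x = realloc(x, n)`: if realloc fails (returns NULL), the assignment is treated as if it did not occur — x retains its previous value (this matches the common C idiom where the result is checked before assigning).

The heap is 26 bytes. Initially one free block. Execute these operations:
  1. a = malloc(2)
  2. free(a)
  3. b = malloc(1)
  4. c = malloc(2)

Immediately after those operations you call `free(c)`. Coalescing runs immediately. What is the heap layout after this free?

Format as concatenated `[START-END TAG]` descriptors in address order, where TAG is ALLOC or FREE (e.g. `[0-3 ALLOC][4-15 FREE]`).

Answer: [0-0 ALLOC][1-25 FREE]

Derivation:
Op 1: a = malloc(2) -> a = 0; heap: [0-1 ALLOC][2-25 FREE]
Op 2: free(a) -> (freed a); heap: [0-25 FREE]
Op 3: b = malloc(1) -> b = 0; heap: [0-0 ALLOC][1-25 FREE]
Op 4: c = malloc(2) -> c = 1; heap: [0-0 ALLOC][1-2 ALLOC][3-25 FREE]
free(c): c = 1 -> block [1-2 ALLOC]; mark free, coalesce with adjacent free neighbors -> [0-0 ALLOC][1-25 FREE]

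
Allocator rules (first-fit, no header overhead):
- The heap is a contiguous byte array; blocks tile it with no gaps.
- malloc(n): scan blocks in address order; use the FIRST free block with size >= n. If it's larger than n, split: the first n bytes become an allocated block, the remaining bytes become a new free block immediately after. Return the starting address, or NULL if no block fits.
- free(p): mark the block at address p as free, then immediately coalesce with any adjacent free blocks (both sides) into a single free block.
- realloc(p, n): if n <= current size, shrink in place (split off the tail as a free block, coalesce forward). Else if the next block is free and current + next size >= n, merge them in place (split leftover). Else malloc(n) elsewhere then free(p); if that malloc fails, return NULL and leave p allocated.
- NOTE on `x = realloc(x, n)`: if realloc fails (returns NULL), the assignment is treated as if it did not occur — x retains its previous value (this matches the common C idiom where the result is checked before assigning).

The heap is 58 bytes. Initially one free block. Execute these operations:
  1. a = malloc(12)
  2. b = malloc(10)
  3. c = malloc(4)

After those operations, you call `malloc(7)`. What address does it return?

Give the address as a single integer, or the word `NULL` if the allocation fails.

Op 1: a = malloc(12) -> a = 0; heap: [0-11 ALLOC][12-57 FREE]
Op 2: b = malloc(10) -> b = 12; heap: [0-11 ALLOC][12-21 ALLOC][22-57 FREE]
Op 3: c = malloc(4) -> c = 22; heap: [0-11 ALLOC][12-21 ALLOC][22-25 ALLOC][26-57 FREE]
malloc(7): first-fit scan over [0-11 ALLOC][12-21 ALLOC][22-25 ALLOC][26-57 FREE] -> 26

Answer: 26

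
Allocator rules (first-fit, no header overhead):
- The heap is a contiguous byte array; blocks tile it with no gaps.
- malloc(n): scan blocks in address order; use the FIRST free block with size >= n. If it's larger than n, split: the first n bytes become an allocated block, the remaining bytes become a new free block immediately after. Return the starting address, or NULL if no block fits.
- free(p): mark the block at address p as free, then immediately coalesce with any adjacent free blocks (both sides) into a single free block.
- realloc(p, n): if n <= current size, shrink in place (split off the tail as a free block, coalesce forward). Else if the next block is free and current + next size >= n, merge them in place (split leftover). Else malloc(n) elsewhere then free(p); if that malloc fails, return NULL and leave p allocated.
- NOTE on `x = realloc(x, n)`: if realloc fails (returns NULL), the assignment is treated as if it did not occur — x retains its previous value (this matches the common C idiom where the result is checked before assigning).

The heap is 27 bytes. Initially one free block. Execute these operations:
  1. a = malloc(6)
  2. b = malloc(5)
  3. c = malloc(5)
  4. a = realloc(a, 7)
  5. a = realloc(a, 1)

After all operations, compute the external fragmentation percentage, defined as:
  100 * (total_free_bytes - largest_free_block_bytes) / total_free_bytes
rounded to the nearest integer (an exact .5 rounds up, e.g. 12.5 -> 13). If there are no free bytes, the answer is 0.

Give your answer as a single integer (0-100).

Op 1: a = malloc(6) -> a = 0; heap: [0-5 ALLOC][6-26 FREE]
Op 2: b = malloc(5) -> b = 6; heap: [0-5 ALLOC][6-10 ALLOC][11-26 FREE]
Op 3: c = malloc(5) -> c = 11; heap: [0-5 ALLOC][6-10 ALLOC][11-15 ALLOC][16-26 FREE]
Op 4: a = realloc(a, 7) -> a = 16; heap: [0-5 FREE][6-10 ALLOC][11-15 ALLOC][16-22 ALLOC][23-26 FREE]
Op 5: a = realloc(a, 1) -> a = 16; heap: [0-5 FREE][6-10 ALLOC][11-15 ALLOC][16-16 ALLOC][17-26 FREE]
Free blocks: [6 10] total_free=16 largest=10 -> 100*(16-10)/16 = 600/16 = 37.5 -> rounds to 38

Answer: 38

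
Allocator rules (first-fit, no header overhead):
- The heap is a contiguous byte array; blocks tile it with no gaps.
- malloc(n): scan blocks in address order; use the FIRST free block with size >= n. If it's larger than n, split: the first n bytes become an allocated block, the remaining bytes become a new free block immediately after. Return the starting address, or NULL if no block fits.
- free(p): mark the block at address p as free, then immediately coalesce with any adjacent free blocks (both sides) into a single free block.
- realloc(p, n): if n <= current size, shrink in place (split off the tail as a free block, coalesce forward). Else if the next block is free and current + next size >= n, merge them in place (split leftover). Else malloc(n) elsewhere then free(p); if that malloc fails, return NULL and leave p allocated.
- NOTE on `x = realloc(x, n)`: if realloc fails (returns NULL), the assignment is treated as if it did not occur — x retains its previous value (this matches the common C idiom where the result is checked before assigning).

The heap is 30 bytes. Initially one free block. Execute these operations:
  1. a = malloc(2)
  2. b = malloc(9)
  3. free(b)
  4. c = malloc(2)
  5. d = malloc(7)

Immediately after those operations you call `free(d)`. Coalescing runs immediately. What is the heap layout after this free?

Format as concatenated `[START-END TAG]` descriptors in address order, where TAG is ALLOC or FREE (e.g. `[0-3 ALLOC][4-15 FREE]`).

Answer: [0-1 ALLOC][2-3 ALLOC][4-29 FREE]

Derivation:
Op 1: a = malloc(2) -> a = 0; heap: [0-1 ALLOC][2-29 FREE]
Op 2: b = malloc(9) -> b = 2; heap: [0-1 ALLOC][2-10 ALLOC][11-29 FREE]
Op 3: free(b) -> (freed b); heap: [0-1 ALLOC][2-29 FREE]
Op 4: c = malloc(2) -> c = 2; heap: [0-1 ALLOC][2-3 ALLOC][4-29 FREE]
Op 5: d = malloc(7) -> d = 4; heap: [0-1 ALLOC][2-3 ALLOC][4-10 ALLOC][11-29 FREE]
free(d): d = 4 -> block [4-10 ALLOC]; mark free, coalesce with adjacent free neighbors -> [0-1 ALLOC][2-3 ALLOC][4-29 FREE]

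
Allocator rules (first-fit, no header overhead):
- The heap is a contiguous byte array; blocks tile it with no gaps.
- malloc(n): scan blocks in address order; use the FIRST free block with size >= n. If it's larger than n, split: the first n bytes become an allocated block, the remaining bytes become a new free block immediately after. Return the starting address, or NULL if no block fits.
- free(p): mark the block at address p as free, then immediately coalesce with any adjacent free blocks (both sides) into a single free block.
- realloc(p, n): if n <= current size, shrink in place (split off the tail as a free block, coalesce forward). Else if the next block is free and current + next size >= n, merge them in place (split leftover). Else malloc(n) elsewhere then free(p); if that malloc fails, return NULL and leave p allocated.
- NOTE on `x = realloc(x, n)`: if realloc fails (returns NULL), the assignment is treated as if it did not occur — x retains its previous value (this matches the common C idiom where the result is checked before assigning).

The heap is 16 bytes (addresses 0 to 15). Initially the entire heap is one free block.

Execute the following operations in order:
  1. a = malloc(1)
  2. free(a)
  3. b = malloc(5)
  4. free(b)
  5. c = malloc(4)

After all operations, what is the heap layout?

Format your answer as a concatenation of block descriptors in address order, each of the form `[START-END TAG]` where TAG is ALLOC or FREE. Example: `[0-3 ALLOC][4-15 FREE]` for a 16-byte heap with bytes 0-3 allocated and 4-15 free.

Op 1: a = malloc(1) -> a = 0; heap: [0-0 ALLOC][1-15 FREE]
Op 2: free(a) -> (freed a); heap: [0-15 FREE]
Op 3: b = malloc(5) -> b = 0; heap: [0-4 ALLOC][5-15 FREE]
Op 4: free(b) -> (freed b); heap: [0-15 FREE]
Op 5: c = malloc(4) -> c = 0; heap: [0-3 ALLOC][4-15 FREE]

Answer: [0-3 ALLOC][4-15 FREE]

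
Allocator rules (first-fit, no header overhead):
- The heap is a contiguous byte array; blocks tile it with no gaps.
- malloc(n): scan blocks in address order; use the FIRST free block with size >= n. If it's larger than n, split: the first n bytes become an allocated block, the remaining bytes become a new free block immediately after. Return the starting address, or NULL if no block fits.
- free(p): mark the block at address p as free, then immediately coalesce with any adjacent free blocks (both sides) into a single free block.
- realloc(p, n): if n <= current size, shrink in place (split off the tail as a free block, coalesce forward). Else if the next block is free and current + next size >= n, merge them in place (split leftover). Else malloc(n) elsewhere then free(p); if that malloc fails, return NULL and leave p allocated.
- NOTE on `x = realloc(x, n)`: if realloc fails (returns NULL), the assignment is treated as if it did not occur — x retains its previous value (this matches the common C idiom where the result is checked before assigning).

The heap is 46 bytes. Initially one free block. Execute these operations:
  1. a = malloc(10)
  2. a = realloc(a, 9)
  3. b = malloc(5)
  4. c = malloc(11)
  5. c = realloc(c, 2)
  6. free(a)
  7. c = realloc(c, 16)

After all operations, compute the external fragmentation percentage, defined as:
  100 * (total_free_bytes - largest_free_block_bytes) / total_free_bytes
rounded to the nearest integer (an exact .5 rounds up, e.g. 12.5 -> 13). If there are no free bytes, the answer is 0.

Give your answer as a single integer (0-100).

Answer: 36

Derivation:
Op 1: a = malloc(10) -> a = 0; heap: [0-9 ALLOC][10-45 FREE]
Op 2: a = realloc(a, 9) -> a = 0; heap: [0-8 ALLOC][9-45 FREE]
Op 3: b = malloc(5) -> b = 9; heap: [0-8 ALLOC][9-13 ALLOC][14-45 FREE]
Op 4: c = malloc(11) -> c = 14; heap: [0-8 ALLOC][9-13 ALLOC][14-24 ALLOC][25-45 FREE]
Op 5: c = realloc(c, 2) -> c = 14; heap: [0-8 ALLOC][9-13 ALLOC][14-15 ALLOC][16-45 FREE]
Op 6: free(a) -> (freed a); heap: [0-8 FREE][9-13 ALLOC][14-15 ALLOC][16-45 FREE]
Op 7: c = realloc(c, 16) -> c = 14; heap: [0-8 FREE][9-13 ALLOC][14-29 ALLOC][30-45 FREE]
Free blocks: [9 16] total_free=25 largest=16 -> 100*(25-16)/25 = 900/25 = 36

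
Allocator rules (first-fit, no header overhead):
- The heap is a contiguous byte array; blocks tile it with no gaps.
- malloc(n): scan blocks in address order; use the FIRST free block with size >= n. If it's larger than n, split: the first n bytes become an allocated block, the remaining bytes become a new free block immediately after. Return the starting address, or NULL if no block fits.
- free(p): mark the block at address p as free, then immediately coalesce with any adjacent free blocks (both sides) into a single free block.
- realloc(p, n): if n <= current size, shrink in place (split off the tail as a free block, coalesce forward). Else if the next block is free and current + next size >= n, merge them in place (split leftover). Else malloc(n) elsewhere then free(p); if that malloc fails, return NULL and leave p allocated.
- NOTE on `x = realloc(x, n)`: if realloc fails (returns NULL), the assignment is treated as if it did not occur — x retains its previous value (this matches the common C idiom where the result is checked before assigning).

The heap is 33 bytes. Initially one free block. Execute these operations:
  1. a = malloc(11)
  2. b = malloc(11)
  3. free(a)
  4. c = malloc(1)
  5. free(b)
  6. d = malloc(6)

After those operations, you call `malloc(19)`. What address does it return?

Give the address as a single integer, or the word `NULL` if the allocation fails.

Answer: 7

Derivation:
Op 1: a = malloc(11) -> a = 0; heap: [0-10 ALLOC][11-32 FREE]
Op 2: b = malloc(11) -> b = 11; heap: [0-10 ALLOC][11-21 ALLOC][22-32 FREE]
Op 3: free(a) -> (freed a); heap: [0-10 FREE][11-21 ALLOC][22-32 FREE]
Op 4: c = malloc(1) -> c = 0; heap: [0-0 ALLOC][1-10 FREE][11-21 ALLOC][22-32 FREE]
Op 5: free(b) -> (freed b); heap: [0-0 ALLOC][1-32 FREE]
Op 6: d = malloc(6) -> d = 1; heap: [0-0 ALLOC][1-6 ALLOC][7-32 FREE]
malloc(19): first-fit scan over [0-0 ALLOC][1-6 ALLOC][7-32 FREE] -> 7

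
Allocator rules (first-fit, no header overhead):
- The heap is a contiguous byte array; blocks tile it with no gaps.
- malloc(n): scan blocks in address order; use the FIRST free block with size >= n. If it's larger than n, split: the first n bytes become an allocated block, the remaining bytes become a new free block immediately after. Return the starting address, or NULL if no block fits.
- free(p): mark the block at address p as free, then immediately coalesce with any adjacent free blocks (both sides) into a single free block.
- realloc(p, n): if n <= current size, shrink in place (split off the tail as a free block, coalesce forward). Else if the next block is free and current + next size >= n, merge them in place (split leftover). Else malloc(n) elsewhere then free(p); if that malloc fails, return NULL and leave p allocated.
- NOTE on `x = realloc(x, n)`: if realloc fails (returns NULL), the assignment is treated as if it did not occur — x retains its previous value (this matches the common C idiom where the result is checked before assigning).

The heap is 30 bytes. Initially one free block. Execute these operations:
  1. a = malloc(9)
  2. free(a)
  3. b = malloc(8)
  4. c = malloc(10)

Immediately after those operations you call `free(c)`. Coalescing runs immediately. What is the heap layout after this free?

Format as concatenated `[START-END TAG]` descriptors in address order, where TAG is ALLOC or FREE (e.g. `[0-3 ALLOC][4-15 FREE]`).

Op 1: a = malloc(9) -> a = 0; heap: [0-8 ALLOC][9-29 FREE]
Op 2: free(a) -> (freed a); heap: [0-29 FREE]
Op 3: b = malloc(8) -> b = 0; heap: [0-7 ALLOC][8-29 FREE]
Op 4: c = malloc(10) -> c = 8; heap: [0-7 ALLOC][8-17 ALLOC][18-29 FREE]
free(c): c = 8 -> block [8-17 ALLOC]; mark free, coalesce with adjacent free neighbors -> [0-7 ALLOC][8-29 FREE]

Answer: [0-7 ALLOC][8-29 FREE]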